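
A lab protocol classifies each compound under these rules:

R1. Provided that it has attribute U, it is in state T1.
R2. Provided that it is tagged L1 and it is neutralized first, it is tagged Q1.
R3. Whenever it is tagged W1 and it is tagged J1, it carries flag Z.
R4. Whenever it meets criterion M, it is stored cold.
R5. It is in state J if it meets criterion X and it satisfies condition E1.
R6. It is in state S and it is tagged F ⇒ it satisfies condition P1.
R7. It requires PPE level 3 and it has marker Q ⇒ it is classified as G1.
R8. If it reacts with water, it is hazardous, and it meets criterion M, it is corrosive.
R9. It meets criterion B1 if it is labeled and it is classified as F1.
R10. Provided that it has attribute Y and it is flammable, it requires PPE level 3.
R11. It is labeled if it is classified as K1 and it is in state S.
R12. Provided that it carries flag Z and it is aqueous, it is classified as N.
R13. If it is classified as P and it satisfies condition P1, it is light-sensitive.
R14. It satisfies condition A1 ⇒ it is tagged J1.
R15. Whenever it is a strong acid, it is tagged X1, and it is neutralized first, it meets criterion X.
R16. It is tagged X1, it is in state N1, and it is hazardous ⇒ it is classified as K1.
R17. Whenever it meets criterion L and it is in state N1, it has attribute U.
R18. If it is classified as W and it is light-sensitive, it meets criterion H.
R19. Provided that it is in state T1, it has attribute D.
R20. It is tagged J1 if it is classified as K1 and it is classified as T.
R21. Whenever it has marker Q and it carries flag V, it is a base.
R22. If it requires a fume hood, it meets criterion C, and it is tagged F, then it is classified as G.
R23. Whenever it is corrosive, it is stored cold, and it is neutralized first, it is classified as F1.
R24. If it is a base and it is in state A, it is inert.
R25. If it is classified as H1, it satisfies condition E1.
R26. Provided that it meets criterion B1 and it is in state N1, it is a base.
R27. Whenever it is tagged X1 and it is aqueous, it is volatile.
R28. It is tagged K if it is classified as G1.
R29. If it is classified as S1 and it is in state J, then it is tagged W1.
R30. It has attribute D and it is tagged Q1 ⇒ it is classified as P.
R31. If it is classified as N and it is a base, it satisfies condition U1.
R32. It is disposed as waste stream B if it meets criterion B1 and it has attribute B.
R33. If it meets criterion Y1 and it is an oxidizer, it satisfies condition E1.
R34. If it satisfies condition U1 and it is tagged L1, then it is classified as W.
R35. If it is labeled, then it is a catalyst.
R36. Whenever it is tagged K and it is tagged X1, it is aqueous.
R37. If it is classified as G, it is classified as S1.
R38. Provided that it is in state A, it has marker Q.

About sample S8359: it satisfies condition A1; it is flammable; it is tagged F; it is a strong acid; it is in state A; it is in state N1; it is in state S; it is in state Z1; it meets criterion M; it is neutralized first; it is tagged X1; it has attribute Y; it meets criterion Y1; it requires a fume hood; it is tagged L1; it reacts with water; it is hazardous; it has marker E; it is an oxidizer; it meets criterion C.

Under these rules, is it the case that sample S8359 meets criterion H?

No

Forward chaining from the given facts derives: is tagged Q1, is stored cold, satisfies condition P1, is corrosive, requires PPE level 3, is tagged J1, meets criterion X, is classified as K1, is classified as G, is classified as F1, satisfies condition E1, is classified as S1, has marker Q, is in state J, is classified as G1, is labeled, is tagged K, is tagged W1, is a catalyst, is aqueous, carries flag Z, meets criterion B1, is classified as N, is a base, is volatile, satisfies condition U1, is classified as W, is inert.
The only rule concluding "it meets criterion H" is R18, which needs "it is light-sensitive"; that is never established.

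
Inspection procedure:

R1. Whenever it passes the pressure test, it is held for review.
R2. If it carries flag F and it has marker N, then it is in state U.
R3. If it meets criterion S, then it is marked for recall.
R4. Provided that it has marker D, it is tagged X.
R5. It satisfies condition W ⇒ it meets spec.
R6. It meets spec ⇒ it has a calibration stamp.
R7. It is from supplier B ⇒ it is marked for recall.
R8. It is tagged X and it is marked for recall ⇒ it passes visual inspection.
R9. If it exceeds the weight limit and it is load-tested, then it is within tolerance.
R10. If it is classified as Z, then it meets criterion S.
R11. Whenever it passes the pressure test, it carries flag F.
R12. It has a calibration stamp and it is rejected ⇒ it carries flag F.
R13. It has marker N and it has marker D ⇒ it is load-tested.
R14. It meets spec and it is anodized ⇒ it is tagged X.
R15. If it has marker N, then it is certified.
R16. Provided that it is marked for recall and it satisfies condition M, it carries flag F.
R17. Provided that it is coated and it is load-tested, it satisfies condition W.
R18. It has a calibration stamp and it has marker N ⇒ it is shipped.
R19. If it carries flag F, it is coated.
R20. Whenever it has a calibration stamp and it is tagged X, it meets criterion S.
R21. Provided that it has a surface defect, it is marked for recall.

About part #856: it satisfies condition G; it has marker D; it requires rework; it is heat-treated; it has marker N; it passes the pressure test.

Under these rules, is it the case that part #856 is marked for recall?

By R4 (it has marker D): it is tagged X.
By R11 (it passes the pressure test): it carries flag F.
By R13 (it has marker N, it has marker D): it is load-tested.
By R19 (it carries flag F): it is coated.
By R17 (it is coated, it is load-tested): it satisfies condition W.
By R5 (it satisfies condition W): it meets spec.
By R6 (it meets spec): it has a calibration stamp.
By R20 (it has a calibration stamp, it is tagged X): it meets criterion S.
By R3 (it meets criterion S): it is marked for recall.

Yes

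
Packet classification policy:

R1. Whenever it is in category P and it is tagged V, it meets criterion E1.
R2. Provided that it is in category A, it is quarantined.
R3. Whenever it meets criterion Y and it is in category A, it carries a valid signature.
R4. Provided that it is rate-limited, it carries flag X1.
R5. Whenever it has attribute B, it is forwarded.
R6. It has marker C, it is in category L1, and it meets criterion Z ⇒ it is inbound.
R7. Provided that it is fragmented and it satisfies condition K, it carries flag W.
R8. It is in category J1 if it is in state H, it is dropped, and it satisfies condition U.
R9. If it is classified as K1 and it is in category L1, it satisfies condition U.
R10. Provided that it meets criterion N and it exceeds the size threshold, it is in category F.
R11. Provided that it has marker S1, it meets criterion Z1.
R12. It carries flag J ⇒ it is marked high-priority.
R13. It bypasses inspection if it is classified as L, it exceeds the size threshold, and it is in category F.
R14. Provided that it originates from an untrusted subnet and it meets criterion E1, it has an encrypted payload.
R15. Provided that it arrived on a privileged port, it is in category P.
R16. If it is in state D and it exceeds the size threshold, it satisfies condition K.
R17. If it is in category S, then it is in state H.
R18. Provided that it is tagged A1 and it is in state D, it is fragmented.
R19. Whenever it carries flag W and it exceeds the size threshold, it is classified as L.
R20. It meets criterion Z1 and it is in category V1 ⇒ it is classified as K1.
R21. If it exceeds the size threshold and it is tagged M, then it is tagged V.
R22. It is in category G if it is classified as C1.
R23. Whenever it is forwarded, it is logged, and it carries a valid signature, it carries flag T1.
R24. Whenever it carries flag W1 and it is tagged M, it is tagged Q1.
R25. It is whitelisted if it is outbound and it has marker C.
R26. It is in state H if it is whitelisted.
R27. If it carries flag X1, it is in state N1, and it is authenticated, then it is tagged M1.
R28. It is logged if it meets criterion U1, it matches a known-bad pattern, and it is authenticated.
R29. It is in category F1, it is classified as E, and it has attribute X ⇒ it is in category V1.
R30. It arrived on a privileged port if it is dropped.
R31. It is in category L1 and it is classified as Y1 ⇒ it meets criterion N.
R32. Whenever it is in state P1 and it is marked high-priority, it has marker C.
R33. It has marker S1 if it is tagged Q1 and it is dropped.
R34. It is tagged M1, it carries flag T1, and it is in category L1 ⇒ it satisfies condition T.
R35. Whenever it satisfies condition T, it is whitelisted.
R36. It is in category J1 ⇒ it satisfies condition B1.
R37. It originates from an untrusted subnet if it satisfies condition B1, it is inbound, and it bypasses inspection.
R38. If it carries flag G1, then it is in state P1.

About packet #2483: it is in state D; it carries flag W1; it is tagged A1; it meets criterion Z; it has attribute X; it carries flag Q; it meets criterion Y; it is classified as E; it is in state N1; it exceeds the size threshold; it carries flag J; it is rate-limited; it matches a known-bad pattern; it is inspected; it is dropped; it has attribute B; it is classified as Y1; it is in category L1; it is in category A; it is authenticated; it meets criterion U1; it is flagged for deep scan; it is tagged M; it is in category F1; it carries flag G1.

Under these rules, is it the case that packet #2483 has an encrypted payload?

By R3 (it meets criterion Y, it is in category A): it carries a valid signature.
By R4 (it is rate-limited): it carries flag X1.
By R5 (it has attribute B): it is forwarded.
By R12 (it carries flag J): it is marked high-priority.
By R16 (it is in state D, it exceeds the size threshold): it satisfies condition K.
By R18 (it is tagged A1, it is in state D): it is fragmented.
By R21 (it exceeds the size threshold, it is tagged M): it is tagged V.
By R24 (it carries flag W1, it is tagged M): it is tagged Q1.
By R27 (it carries flag X1, it is in state N1, it is authenticated): it is tagged M1.
By R28 (it meets criterion U1, it matches a known-bad pattern, it is authenticated): it is logged.
By R29 (it is in category F1, it is classified as E, it has attribute X): it is in category V1.
By R30 (it is dropped): it arrived on a privileged port.
By R31 (it is in category L1, it is classified as Y1): it meets criterion N.
By R33 (it is tagged Q1, it is dropped): it has marker S1.
By R38 (it carries flag G1): it is in state P1.
By R7 (it is fragmented, it satisfies condition K): it carries flag W.
By R10 (it meets criterion N, it exceeds the size threshold): it is in category F.
By R11 (it has marker S1): it meets criterion Z1.
By R15 (it arrived on a privileged port): it is in category P.
By R19 (it carries flag W, it exceeds the size threshold): it is classified as L.
By R20 (it meets criterion Z1, it is in category V1): it is classified as K1.
By R23 (it is forwarded, it is logged, it carries a valid signature): it carries flag T1.
By R32 (it is in state P1, it is marked high-priority): it has marker C.
By R34 (it is tagged M1, it carries flag T1, it is in category L1): it satisfies condition T.
By R35 (it satisfies condition T): it is whitelisted.
By R1 (it is in category P, it is tagged V): it meets criterion E1.
By R6 (it has marker C, it is in category L1, it meets criterion Z): it is inbound.
By R9 (it is classified as K1, it is in category L1): it satisfies condition U.
By R13 (it is classified as L, it exceeds the size threshold, it is in category F): it bypasses inspection.
By R26 (it is whitelisted): it is in state H.
By R8 (it is in state H, it is dropped, it satisfies condition U): it is in category J1.
By R36 (it is in category J1): it satisfies condition B1.
By R37 (it satisfies condition B1, it is inbound, it bypasses inspection): it originates from an untrusted subnet.
By R14 (it originates from an untrusted subnet, it meets criterion E1): it has an encrypted payload.

Yes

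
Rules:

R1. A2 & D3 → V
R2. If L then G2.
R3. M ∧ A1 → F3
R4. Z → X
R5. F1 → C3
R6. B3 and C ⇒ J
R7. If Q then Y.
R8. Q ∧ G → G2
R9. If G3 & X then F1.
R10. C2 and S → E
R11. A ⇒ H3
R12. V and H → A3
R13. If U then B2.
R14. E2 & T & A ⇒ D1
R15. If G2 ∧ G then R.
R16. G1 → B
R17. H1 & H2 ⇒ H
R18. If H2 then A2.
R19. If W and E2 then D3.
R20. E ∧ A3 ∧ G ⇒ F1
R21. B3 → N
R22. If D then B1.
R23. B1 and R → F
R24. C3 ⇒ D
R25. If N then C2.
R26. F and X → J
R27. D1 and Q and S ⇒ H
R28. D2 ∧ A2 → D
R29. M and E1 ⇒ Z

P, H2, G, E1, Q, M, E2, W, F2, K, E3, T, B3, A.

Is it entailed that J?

No

Forward chaining from the given facts derives: Y, G2, H3, D1, R, A2, D3, N, C2, Z, V, X.
Rules concluding J: R6 needs C; R26 needs F — none of these are established.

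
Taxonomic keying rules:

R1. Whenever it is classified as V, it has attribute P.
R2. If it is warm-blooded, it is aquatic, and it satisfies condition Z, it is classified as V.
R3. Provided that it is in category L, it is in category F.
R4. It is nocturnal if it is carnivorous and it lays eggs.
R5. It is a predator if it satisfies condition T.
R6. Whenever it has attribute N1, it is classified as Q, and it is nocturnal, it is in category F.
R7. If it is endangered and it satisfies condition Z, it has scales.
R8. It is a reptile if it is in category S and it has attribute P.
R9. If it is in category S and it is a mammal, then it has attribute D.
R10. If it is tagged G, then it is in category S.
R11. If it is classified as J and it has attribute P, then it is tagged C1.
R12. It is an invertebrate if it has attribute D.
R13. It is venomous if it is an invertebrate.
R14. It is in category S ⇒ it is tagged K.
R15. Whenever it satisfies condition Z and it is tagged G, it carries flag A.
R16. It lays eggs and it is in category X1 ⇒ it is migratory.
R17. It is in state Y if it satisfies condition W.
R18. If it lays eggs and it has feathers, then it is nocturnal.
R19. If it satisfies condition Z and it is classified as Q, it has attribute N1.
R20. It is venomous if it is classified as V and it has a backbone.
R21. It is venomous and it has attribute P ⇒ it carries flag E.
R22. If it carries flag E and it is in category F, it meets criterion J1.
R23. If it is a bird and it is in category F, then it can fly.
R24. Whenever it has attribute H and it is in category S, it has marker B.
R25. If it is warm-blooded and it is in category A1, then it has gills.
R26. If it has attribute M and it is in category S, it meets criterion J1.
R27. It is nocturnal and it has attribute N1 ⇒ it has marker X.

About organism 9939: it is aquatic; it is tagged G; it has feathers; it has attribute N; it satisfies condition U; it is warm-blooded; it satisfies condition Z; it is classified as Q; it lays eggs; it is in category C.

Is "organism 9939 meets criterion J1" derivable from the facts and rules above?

Forward chaining from the given facts derives: is classified as V, is in category S, is tagged K, carries flag A, is nocturnal, has attribute N1, has marker X, has attribute P, is in category F, is a reptile.
Rules concluding "it meets criterion J1": R22 needs "it carries flag E"; R26 needs "it has attribute M" — none of these are established.

No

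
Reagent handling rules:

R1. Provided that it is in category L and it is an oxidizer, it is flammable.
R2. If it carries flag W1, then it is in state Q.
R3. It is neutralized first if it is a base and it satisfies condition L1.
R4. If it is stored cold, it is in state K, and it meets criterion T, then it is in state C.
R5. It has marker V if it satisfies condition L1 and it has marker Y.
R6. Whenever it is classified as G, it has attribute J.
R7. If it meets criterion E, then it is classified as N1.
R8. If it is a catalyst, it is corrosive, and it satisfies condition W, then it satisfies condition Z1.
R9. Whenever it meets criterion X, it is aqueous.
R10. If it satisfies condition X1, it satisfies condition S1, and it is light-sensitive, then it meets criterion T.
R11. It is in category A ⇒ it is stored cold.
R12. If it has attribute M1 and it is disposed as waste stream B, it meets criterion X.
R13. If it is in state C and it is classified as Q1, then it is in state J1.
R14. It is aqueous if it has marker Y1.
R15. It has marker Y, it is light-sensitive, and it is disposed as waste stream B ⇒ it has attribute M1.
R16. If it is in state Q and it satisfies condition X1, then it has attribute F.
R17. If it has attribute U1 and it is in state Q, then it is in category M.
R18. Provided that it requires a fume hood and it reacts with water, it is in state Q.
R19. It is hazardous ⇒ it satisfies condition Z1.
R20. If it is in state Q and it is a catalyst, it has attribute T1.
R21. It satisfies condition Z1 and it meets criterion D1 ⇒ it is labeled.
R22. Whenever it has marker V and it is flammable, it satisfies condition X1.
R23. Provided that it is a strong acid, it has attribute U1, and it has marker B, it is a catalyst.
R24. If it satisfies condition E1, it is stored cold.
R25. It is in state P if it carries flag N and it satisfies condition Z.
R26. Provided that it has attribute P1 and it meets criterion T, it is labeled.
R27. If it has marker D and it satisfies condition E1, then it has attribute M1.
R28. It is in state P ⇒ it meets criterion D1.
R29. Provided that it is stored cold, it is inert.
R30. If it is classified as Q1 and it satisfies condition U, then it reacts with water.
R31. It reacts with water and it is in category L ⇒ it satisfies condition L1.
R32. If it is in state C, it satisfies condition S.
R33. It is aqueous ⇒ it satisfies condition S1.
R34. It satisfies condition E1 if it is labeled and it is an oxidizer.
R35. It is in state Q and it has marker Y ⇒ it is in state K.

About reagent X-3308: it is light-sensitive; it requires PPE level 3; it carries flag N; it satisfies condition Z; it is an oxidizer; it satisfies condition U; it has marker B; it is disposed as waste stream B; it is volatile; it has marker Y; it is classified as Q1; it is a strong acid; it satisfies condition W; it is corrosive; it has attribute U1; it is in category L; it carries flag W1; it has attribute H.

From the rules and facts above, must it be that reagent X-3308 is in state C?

Yes

By R1 (it is in category L, it is an oxidizer): it is flammable.
By R2 (it carries flag W1): it is in state Q.
By R15 (it has marker Y, it is light-sensitive, it is disposed as waste stream B): it has attribute M1.
By R23 (it is a strong acid, it has attribute U1, it has marker B): it is a catalyst.
By R25 (it carries flag N, it satisfies condition Z): it is in state P.
By R28 (it is in state P): it meets criterion D1.
By R30 (it is classified as Q1, it satisfies condition U): it reacts with water.
By R31 (it reacts with water, it is in category L): it satisfies condition L1.
By R35 (it is in state Q, it has marker Y): it is in state K.
By R5 (it satisfies condition L1, it has marker Y): it has marker V.
By R8 (it is a catalyst, it is corrosive, it satisfies condition W): it satisfies condition Z1.
By R12 (it has attribute M1, it is disposed as waste stream B): it meets criterion X.
By R21 (it satisfies condition Z1, it meets criterion D1): it is labeled.
By R22 (it has marker V, it is flammable): it satisfies condition X1.
By R34 (it is labeled, it is an oxidizer): it satisfies condition E1.
By R9 (it meets criterion X): it is aqueous.
By R24 (it satisfies condition E1): it is stored cold.
By R33 (it is aqueous): it satisfies condition S1.
By R10 (it satisfies condition X1, it satisfies condition S1, it is light-sensitive): it meets criterion T.
By R4 (it is stored cold, it is in state K, it meets criterion T): it is in state C.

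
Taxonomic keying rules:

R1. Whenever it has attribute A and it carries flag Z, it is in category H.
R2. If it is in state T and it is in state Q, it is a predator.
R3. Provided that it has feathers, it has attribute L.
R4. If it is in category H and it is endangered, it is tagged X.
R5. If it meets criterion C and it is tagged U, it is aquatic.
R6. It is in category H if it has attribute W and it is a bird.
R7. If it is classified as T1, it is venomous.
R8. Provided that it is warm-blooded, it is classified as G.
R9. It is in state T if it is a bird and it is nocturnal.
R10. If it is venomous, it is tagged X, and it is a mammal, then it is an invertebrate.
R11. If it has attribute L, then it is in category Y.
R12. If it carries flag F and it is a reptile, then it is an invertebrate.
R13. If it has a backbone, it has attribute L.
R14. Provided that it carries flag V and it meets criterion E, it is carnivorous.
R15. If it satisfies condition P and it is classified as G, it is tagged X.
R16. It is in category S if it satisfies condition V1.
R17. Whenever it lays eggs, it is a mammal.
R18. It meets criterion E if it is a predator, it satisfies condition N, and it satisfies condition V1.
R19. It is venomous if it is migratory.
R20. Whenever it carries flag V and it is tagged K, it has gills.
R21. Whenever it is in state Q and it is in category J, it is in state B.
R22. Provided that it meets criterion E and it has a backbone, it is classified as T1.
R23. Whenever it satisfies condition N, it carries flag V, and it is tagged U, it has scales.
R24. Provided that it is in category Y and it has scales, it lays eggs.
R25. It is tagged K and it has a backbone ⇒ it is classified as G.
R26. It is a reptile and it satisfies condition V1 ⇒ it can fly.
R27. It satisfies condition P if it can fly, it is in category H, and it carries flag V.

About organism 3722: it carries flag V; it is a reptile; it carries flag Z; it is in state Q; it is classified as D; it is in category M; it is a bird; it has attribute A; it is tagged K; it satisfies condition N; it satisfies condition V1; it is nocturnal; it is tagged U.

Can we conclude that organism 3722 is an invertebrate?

No

Forward chaining from the given facts derives: is in category H, is in state T, is in category S, has gills, has scales, can fly, satisfies condition P, is a predator, meets criterion E, is carnivorous.
Rules concluding "it is an invertebrate": R10 needs "it is venomous"; R12 needs "it carries flag F" — none of these are established.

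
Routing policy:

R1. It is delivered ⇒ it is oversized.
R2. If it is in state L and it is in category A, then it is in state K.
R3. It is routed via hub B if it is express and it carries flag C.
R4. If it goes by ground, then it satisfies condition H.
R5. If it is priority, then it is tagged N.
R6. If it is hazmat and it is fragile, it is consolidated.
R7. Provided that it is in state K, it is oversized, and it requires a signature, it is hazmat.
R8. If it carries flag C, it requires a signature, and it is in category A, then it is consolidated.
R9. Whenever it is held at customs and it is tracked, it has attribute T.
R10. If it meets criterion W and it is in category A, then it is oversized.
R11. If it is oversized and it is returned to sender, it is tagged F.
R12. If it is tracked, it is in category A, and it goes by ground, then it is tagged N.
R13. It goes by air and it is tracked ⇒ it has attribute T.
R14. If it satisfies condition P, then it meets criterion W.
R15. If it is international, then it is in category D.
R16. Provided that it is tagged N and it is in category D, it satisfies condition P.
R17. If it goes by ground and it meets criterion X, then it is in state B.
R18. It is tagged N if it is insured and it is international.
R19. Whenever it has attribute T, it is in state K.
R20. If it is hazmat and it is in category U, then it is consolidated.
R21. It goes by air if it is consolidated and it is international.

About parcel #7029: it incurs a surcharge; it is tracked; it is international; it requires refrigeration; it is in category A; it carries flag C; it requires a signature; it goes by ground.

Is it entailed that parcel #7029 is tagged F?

Forward chaining from the given facts derives: satisfies condition H, is consolidated, is tagged N, is in category D, satisfies condition P, goes by air, has attribute T, meets criterion W, is in state K, is oversized, is hazmat.
The only rule concluding "it is tagged F" is R11, which needs "it is returned to sender"; that is never established.

No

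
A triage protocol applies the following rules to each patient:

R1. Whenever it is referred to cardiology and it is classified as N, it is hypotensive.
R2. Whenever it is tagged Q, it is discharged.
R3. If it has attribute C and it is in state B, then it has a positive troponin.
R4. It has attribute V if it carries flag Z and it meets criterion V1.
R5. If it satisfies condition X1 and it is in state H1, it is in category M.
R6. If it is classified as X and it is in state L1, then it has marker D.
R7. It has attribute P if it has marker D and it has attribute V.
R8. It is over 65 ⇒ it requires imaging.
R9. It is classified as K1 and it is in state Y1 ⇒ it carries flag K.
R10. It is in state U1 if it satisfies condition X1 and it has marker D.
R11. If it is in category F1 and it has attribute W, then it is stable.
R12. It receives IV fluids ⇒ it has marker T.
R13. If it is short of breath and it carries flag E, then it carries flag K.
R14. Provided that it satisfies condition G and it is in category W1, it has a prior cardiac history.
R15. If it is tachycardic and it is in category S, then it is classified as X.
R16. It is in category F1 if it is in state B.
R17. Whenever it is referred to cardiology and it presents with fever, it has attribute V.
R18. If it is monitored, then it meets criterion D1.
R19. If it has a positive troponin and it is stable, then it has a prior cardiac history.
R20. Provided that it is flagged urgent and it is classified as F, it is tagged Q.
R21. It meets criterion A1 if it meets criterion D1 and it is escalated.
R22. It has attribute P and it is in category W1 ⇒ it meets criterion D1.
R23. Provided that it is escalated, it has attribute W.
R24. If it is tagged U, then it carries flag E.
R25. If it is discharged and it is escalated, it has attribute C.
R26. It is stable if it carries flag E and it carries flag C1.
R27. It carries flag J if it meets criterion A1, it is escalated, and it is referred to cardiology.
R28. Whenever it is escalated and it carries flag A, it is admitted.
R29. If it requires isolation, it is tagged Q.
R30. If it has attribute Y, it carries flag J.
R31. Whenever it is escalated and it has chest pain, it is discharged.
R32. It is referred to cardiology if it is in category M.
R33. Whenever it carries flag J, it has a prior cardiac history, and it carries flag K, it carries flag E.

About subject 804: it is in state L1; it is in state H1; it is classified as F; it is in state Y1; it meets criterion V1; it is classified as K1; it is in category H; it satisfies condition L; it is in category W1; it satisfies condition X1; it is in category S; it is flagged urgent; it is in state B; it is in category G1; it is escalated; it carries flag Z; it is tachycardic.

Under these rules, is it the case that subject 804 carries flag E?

Yes

By R4 (it carries flag Z, it meets criterion V1): it has attribute V.
By R5 (it satisfies condition X1, it is in state H1): it is in category M.
By R9 (it is classified as K1, it is in state Y1): it carries flag K.
By R15 (it is tachycardic, it is in category S): it is classified as X.
By R16 (it is in state B): it is in category F1.
By R20 (it is flagged urgent, it is classified as F): it is tagged Q.
By R23 (it is escalated): it has attribute W.
By R32 (it is in category M): it is referred to cardiology.
By R2 (it is tagged Q): it is discharged.
By R6 (it is classified as X, it is in state L1): it has marker D.
By R7 (it has marker D, it has attribute V): it has attribute P.
By R11 (it is in category F1, it has attribute W): it is stable.
By R22 (it has attribute P, it is in category W1): it meets criterion D1.
By R25 (it is discharged, it is escalated): it has attribute C.
By R3 (it has attribute C, it is in state B): it has a positive troponin.
By R19 (it has a positive troponin, it is stable): it has a prior cardiac history.
By R21 (it meets criterion D1, it is escalated): it meets criterion A1.
By R27 (it meets criterion A1, it is escalated, it is referred to cardiology): it carries flag J.
By R33 (it carries flag J, it has a prior cardiac history, it carries flag K): it carries flag E.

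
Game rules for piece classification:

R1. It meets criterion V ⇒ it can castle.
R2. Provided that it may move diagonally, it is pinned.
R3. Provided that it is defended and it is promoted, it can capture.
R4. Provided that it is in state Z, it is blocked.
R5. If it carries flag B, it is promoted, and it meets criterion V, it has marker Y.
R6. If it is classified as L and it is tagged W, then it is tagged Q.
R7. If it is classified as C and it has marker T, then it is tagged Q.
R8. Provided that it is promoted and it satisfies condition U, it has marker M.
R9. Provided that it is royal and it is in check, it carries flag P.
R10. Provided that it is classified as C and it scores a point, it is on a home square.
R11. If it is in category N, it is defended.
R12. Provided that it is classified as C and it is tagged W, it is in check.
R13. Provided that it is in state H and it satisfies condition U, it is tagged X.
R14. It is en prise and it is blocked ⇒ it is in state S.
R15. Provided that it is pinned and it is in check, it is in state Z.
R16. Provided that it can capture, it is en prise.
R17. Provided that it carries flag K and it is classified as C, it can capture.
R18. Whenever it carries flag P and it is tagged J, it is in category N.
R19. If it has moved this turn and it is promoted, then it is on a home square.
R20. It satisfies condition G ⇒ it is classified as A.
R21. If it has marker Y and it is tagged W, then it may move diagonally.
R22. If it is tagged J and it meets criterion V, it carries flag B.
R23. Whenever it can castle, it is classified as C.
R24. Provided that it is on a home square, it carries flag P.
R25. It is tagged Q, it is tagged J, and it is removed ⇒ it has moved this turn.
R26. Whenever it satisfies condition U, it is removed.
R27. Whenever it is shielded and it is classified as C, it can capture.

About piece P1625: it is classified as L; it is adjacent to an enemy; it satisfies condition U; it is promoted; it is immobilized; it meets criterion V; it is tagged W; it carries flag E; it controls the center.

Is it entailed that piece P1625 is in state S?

No

Forward chaining from the given facts derives: can castle, is tagged Q, has marker M, is classified as C, is removed, is in check.
The only rule concluding "it is in state S" is R14, which needs "it is en prise"; that is never established.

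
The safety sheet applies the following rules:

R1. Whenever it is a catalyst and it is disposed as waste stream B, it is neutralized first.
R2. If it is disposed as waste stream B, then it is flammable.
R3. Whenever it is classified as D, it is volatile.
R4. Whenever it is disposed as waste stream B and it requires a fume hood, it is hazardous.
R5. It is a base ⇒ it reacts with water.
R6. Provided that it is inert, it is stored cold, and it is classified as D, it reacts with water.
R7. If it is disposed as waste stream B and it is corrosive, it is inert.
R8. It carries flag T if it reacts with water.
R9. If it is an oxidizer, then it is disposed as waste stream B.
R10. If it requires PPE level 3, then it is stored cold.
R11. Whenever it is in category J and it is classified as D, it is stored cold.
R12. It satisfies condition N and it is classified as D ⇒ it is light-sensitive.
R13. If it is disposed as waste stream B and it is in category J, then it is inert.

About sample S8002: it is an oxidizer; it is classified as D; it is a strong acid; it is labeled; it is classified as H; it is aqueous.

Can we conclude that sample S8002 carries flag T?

Forward chaining from the given facts derives: is volatile, is disposed as waste stream B, is flammable.
The only rule concluding "it carries flag T" is R8, which needs "it reacts with water"; that is never established.

No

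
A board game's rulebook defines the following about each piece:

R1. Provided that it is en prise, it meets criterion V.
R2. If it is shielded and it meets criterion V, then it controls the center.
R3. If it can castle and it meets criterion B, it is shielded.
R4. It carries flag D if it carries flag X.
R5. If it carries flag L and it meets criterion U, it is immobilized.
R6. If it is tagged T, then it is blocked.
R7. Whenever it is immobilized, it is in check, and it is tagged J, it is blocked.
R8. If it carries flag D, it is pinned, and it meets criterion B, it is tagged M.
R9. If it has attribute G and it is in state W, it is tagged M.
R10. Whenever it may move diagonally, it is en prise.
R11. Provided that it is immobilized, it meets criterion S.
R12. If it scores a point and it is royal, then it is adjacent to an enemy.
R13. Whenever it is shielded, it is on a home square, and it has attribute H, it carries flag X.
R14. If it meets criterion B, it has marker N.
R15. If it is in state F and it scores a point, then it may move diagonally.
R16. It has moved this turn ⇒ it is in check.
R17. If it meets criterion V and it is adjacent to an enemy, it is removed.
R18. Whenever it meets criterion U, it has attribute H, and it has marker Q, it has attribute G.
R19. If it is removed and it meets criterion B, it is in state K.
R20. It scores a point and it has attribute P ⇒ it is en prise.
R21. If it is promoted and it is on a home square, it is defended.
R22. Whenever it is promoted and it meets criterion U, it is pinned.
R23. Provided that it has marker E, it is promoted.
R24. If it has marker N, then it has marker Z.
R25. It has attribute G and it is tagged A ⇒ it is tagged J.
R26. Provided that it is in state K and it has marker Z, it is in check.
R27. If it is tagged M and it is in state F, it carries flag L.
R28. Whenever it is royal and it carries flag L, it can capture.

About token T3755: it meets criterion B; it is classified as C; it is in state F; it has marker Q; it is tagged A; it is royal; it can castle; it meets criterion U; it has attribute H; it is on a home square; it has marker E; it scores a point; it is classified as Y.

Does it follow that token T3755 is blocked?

By R3 (it can castle, it meets criterion B): it is shielded.
By R12 (it scores a point, it is royal): it is adjacent to an enemy.
By R13 (it is shielded, it is on a home square, it has attribute H): it carries flag X.
By R14 (it meets criterion B): it has marker N.
By R15 (it is in state F, it scores a point): it may move diagonally.
By R18 (it meets criterion U, it has attribute H, it has marker Q): it has attribute G.
By R23 (it has marker E): it is promoted.
By R24 (it has marker N): it has marker Z.
By R25 (it has attribute G, it is tagged A): it is tagged J.
By R4 (it carries flag X): it carries flag D.
By R10 (it may move diagonally): it is en prise.
By R22 (it is promoted, it meets criterion U): it is pinned.
By R1 (it is en prise): it meets criterion V.
By R8 (it carries flag D, it is pinned, it meets criterion B): it is tagged M.
By R17 (it meets criterion V, it is adjacent to an enemy): it is removed.
By R19 (it is removed, it meets criterion B): it is in state K.
By R26 (it is in state K, it has marker Z): it is in check.
By R27 (it is tagged M, it is in state F): it carries flag L.
By R5 (it carries flag L, it meets criterion U): it is immobilized.
By R7 (it is immobilized, it is in check, it is tagged J): it is blocked.

Yes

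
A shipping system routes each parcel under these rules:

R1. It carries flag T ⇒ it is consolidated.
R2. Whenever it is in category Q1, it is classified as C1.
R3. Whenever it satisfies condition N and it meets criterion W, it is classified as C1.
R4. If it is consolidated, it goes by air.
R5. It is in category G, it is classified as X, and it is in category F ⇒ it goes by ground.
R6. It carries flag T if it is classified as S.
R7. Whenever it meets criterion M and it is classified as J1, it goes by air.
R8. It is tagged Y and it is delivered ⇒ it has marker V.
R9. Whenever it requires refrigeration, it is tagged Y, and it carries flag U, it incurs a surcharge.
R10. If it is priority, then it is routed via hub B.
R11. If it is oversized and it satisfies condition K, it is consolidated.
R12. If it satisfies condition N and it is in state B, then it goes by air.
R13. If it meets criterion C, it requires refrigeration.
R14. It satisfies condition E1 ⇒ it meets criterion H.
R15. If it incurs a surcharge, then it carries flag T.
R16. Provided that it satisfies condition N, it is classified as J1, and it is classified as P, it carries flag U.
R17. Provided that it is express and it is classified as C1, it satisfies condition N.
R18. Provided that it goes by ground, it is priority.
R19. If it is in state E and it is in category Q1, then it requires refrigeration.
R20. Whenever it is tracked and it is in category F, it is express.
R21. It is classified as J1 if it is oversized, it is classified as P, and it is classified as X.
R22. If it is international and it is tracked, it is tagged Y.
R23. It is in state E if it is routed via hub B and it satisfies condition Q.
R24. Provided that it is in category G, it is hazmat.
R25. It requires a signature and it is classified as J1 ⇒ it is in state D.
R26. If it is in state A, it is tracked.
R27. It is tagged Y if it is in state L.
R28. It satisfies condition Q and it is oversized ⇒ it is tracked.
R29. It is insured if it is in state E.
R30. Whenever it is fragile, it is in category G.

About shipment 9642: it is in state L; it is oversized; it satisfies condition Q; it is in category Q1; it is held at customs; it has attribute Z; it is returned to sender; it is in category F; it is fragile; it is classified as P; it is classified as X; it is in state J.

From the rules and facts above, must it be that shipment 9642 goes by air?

Yes

By R2 (it is in category Q1): it is classified as C1.
By R21 (it is oversized, it is classified as P, it is classified as X): it is classified as J1.
By R27 (it is in state L): it is tagged Y.
By R28 (it satisfies condition Q, it is oversized): it is tracked.
By R30 (it is fragile): it is in category G.
By R5 (it is in category G, it is classified as X, it is in category F): it goes by ground.
By R18 (it goes by ground): it is priority.
By R20 (it is tracked, it is in category F): it is express.
By R10 (it is priority): it is routed via hub B.
By R17 (it is express, it is classified as C1): it satisfies condition N.
By R23 (it is routed via hub B, it satisfies condition Q): it is in state E.
By R16 (it satisfies condition N, it is classified as J1, it is classified as P): it carries flag U.
By R19 (it is in state E, it is in category Q1): it requires refrigeration.
By R9 (it requires refrigeration, it is tagged Y, it carries flag U): it incurs a surcharge.
By R15 (it incurs a surcharge): it carries flag T.
By R1 (it carries flag T): it is consolidated.
By R4 (it is consolidated): it goes by air.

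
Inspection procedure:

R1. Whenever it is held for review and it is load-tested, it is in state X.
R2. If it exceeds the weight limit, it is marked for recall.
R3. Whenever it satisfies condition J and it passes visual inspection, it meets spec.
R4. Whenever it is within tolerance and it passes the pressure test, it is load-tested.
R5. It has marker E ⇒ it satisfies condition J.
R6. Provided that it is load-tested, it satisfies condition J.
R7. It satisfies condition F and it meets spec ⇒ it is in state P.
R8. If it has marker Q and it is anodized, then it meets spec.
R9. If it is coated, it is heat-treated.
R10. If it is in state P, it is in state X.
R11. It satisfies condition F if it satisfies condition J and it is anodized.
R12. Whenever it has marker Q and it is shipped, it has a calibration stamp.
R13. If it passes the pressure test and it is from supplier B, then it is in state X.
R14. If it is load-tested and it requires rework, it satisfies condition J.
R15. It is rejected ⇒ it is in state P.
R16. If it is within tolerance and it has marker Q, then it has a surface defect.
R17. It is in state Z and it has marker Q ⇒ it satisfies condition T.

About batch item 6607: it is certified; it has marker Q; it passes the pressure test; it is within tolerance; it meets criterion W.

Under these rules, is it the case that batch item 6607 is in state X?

Forward chaining from the given facts derives: is load-tested, satisfies condition J, has a surface defect.
Rules concluding "it is in state X": R1 needs "it is held for review"; R10 needs "it is in state P"; R13 needs "it is from supplier B" — none of these are established.

No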